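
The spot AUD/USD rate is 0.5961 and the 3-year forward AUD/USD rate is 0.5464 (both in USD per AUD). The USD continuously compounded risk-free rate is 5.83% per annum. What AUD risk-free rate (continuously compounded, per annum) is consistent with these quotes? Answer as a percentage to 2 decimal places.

8.73%

F = S·e^((r_USD − r_AUD)T) ⇒ r_AUD = r_USD − ln(F/S)/T
ln(0.5464/0.5961) = -0.087057; /(3) = -0.029019
r_AUD = 0.0583 + 0.029019 = 0.087319
r_AUD = 8.73%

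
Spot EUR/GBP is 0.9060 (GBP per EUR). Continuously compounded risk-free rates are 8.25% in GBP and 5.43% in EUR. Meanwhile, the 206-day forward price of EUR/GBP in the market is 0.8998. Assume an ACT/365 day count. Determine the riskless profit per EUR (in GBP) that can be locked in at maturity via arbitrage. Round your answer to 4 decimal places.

0.0207 per EUR (in GBP)

Fair forward: F* = S·e^(carry·T), with carry = (r_GBP − r_EUR) = 0.0825 − 0.0543 = 0.0282
F* = 0.9060 · e^(0.0282 × 206/365) = 0.9060 · e^0.015916 = 0.9060 × 1.016043 = 0.9205
Market 0.8998 < fair 0.9205: forward underpriced → reverse cash-and-carry (short spot, go long the forward).
At maturity, profit = |F_mkt − F*| = |0.8998 − 0.9205| = 0.0207 per EUR (in GBP)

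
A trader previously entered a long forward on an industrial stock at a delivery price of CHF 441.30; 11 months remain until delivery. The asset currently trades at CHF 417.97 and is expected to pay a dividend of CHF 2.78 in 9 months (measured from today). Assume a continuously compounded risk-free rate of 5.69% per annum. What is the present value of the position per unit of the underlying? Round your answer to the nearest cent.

PV(remaining dividends) I = 2.78·e^(−0.0569·9/12) = 2.6639
Current forward F = (S − I)·e^(rT) = (417.97 − 2.6639)·e^(0.0569·11/12) = 415.3061 × 1.053543 = 437.5428
Value (long) = (F − K)·e^(−rT) = (437.5428 − 441.30) × 0.949179 = -3.5663
Value = -CHF 3.57

-CHF 3.57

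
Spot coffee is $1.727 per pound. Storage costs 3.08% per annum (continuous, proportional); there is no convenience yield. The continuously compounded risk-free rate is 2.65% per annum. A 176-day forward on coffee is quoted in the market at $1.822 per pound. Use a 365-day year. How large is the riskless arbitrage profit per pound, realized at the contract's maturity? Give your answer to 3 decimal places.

$0.047 per pound

Fair forward: F* = S·e^(carry·T), with carry = (r + u) = 0.0265 + 0.0308 = 0.0573
F* = 1.727 · e^(0.0573 × 176/365) = 1.727 · e^0.027630 = 1.727 × 1.028015 = $1.7754
Market $1.822 > fair $1.7754: forward overpriced → cash-and-carry (buy spot, short the forward).
At maturity, profit = |F_mkt − F*| = |1.822 − 1.7754| = $0.047 per pound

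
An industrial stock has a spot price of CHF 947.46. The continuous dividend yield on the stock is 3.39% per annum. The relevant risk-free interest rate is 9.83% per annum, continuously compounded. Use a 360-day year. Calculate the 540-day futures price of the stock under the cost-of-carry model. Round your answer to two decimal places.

F = S·e^((r − q)T) = 947.46 · e^((0.0983 − 0.0339) × 540/360)
= 947.46 · e^0.096600 = 947.46 × 1.101420
F = CHF 1,043.55

CHF 1,043.55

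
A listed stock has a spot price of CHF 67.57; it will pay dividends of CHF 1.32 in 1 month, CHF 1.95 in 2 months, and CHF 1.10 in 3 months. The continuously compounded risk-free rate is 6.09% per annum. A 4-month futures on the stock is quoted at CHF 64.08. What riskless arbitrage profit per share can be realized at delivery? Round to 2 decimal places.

CHF 0.46 per share

PV(dividends) I = 1.32·e^(−0.0609·1/12) + 1.95·e^(−0.0609·2/12) + 1.10·e^(−0.0609·3/12) = 4.3270
Fair futures F* = (S − I)·e^(rT) = (67.57 − 4.3270)·e^0.020300 = 63.2430 × 1.020507 = 64.5399
Market CHF 64.08 < fair 64.5399: forward underpriced → reverse cash-and-carry (short the stock, invest proceeds at r, pay the dividends, go long the forward).
Profit at T = |F_mkt − F*| = |64.08 − 64.5399| = CHF 0.46 per share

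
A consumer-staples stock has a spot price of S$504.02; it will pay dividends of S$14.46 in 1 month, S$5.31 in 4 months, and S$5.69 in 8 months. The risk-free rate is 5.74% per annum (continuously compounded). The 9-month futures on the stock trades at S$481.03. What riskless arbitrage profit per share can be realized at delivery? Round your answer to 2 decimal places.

S$18.98 per share

PV(dividends) I = 14.46·e^(−0.0574·1/12) + 5.31·e^(−0.0574·4/12) + 5.69·e^(−0.0574·8/12) = 25.0767
Fair futures F* = (S − I)·e^(rT) = (504.02 − 25.0767)·e^0.043050 = 478.9433 × 1.043990 = 500.0120
Market S$481.03 < fair 500.0120: forward underpriced → reverse cash-and-carry (short the stock, invest proceeds at r, pay the dividends, go long the forward).
Profit at T = |F_mkt − F*| = |481.03 − 500.0120| = S$18.98 per share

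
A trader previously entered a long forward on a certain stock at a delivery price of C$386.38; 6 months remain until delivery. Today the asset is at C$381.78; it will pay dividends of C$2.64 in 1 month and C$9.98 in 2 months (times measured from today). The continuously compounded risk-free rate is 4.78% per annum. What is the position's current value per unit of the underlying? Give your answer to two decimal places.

PV(remaining dividends) I = 2.64·e^(−0.0478·1/12) + 9.98·e^(−0.0478·2/12) = 12.5303
Current forward F = (S − I)·e^(rT) = (381.78 − 12.5303)·e^(0.0478·6/12) = 369.2497 × 1.024188 = 378.1811
Value (long) = (F − K)·e^(−rT) = (378.1811 − 386.38) × 0.976383 = -8.0053
Value = -C$8.01

-C$8.01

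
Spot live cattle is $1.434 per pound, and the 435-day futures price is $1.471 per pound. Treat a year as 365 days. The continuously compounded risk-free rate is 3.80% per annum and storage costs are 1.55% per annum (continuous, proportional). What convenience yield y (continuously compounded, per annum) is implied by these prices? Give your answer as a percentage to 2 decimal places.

F = S·e^((r+u−y)T) ⇒ (r+u−y) = ln(F/S)/T
ln(1.471/1.434) = 0.025475; /T ⇒ 0.021376
y = r + u − ln(F/S)/T = 0.0380 + 0.0155 − 0.021376 = 0.032124
y = 3.21%

3.21%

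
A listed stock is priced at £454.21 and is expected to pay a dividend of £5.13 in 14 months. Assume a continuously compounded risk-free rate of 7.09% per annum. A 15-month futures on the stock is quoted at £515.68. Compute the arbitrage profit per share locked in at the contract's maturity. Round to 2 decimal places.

PV(dividends) I = 5.13·e^(−0.0709·14/12) = 4.7227
Fair futures F* = (S − I)·e^(rT) = (454.21 − 4.7227)·e^0.088625 = 449.4873 × 1.092671 = 491.1417
Market £515.68 > fair 491.1417: forward overpriced → cash-and-carry (borrow at r, buy the stock and collect the dividends, short the forward).
Profit at T = |F_mkt − F*| = |515.68 − 491.1417| = £24.54 per share

£24.54 per share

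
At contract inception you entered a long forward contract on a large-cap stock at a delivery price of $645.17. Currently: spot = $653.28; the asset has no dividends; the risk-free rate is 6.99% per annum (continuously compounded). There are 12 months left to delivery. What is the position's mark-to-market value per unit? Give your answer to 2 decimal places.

Current fair forward for the remaining 12 months: F = S·e^(r·T), r = 0.0699
F = 653.28 · e^(0.0699 × 12/12) = 653.28 × 1.072401 = 700.5781
Value of long forward = (F − K)·e^(−rT) = (700.5781 − 645.17) · e^(−0.0699·12/12)
= 55.4081 × 0.932487 = 51.67

$51.67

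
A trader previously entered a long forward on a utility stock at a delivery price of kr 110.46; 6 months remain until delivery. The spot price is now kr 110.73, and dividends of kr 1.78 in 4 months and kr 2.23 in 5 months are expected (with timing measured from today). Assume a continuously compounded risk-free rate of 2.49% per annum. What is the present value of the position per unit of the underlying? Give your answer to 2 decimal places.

-kr 2.34

PV(remaining dividends) I = 1.78·e^(−0.0249·4/12) + 2.23·e^(−0.0249·5/12) = 3.9723
Current forward F = (S − I)·e^(rT) = (110.73 − 3.9723)·e^(0.0249·6/12) = 106.7577 × 1.012528 = 108.0952
Value (long) = (F − K)·e^(−rT) = (108.0952 − 110.46) × 0.987627 = -2.3355
Value = -kr 2.34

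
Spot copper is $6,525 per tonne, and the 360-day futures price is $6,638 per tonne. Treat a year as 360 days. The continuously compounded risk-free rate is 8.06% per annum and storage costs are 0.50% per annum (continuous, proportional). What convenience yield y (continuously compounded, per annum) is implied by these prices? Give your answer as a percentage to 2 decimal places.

F = S·e^((r+u−y)T) ⇒ (r+u−y) = ln(F/S)/T
ln(6638/6525) = 0.017170; /T ⇒ 0.017170
y = r + u − ln(F/S)/T = 0.0806 + 0.0050 − 0.017170 = 0.068430
y = 6.84%

6.84%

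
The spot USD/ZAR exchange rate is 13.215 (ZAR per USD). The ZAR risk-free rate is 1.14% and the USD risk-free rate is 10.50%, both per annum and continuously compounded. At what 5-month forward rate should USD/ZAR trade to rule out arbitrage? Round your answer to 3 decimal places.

F = S·e^((r_ZAR − r_USD)T) = 13.215 · e^((0.0114 − 0.1050) × 5/12)
= 13.215 · e^-0.039000 = 13.215 × 0.961751
F = 12.710 ZAR per USD

12.710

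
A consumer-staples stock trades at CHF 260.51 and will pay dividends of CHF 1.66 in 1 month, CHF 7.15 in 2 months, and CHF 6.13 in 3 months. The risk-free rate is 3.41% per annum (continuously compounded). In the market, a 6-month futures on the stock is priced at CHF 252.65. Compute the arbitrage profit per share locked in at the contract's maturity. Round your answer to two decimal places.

CHF 2.76 per share

PV(dividends) I = 1.66·e^(−0.0341·1/12) + 7.15·e^(−0.0341·2/12) + 6.13·e^(−0.0341·3/12) = 14.8427
Fair futures F* = (S − I)·e^(rT) = (260.51 − 14.8427)·e^0.017050 = 245.6673 × 1.017196 = 249.8918
Market CHF 252.65 > fair 249.8918: forward overpriced → cash-and-carry (borrow at r, buy the stock and collect the dividends, short the forward).
Profit at T = |F_mkt − F*| = |252.65 − 249.8918| = CHF 2.76 per share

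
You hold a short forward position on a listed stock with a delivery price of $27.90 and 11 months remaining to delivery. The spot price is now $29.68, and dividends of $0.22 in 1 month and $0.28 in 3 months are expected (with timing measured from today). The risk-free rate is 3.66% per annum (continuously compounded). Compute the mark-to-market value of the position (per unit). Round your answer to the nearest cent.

-$2.20

PV(remaining dividends) I = 0.22·e^(−0.0366·1/12) + 0.28·e^(−0.0366·3/12) = 0.4968
Current forward F = (S − I)·e^(rT) = (29.68 − 0.4968)·e^(0.0366·11/12) = 29.1832 × 1.034119 = 30.1789
Value (long) = (F − K)·e^(−rT) = (30.1789 − 27.90) × 0.967007 = 2.2037
Short position value = −(long value) = -$2.20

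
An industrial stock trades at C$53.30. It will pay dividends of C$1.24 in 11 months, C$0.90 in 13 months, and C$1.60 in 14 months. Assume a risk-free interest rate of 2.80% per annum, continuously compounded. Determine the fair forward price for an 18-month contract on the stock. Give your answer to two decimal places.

PV(dividends) I = 1.24·e^(−0.0280·11/12) + 0.90·e^(−0.0280·13/12) + 1.60·e^(−0.0280·14/12)
I = 1.2086 + 0.8731 + 1.5486 = 3.6303
F = (S − I)·e^(rT) = (53.30 − 3.6303) · e^(0.0280·18/12)
= 49.6697 · e^0.042000 = 49.6697 × 1.042894 = C$51.80

C$51.80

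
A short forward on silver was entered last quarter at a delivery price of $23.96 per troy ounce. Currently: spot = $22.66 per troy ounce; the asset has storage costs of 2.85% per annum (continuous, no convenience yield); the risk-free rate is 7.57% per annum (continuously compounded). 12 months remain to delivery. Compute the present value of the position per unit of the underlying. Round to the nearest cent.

Current fair forward for the remaining 12 months: F = S·e^((r + u)·T), (r + u) = 0.0757 + 0.0285 = 0.1042
F = 22.66 · e^(0.1042 × 12/12) = 22.66 × 1.109822 = 25.1486
Value of long forward = (F − K)·e^(−rT) = (25.1486 − 23.96) · e^(−0.0757·12/12)
= 1.1886 × 0.927094 = 1.10
Short position value = −(long value) = -$1.10

-$1.10 per troy ounce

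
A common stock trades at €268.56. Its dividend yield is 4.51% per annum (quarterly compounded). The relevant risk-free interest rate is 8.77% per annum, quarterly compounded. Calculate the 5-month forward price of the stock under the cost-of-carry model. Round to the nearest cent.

€273.29

F = S · (1+r/4)^(4T) / (1+q/4)^(4T)
= 268.56 × 1.036808 / 1.018862 = 268.56 × 1.017614
F = €273.29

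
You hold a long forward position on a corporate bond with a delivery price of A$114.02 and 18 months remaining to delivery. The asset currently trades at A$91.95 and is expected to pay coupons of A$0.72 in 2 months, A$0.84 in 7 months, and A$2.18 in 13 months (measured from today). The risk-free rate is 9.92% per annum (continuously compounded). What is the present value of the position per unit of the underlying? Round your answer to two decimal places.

PV(remaining coupons) I = 0.72·e^(−0.0992·2/12) + 0.84·e^(−0.0992·7/12) + 2.18·e^(−0.0992·13/12) = 3.4588
Current forward F = (S − I)·e^(rT) = (91.95 − 3.4588)·e^(0.0992·18/12) = 88.4912 × 1.160441 = 102.6888
Value (long) = (F − K)·e^(−rT) = (102.6888 − 114.02) × 0.861741 = -9.7646
Value = -A$9.76

-A$9.76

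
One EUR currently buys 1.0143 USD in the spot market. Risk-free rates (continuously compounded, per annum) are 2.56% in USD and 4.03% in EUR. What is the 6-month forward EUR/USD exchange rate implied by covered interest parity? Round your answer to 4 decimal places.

1.0069

F = S·e^((r_USD − r_EUR)T) = 1.0143 · e^((0.0256 − 0.0403) × 6/12)
= 1.0143 · e^-0.007350 = 1.0143 × 0.992677
F = 1.0069 USD per EUR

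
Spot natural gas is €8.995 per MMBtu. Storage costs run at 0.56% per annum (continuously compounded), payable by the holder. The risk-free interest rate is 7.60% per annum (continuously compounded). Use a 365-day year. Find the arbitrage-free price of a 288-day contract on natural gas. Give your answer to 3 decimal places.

Net carry = r + u − y = 0.0760 + 0.0056 − 0.0000 = 0.0816
F = S·e^((r+u−y)T) = 8.995 · e^(0.0816 × 288/365) = 8.995 · e^0.064386
= 8.995 × 1.066504 = €9.593 per MMBtu

€9.593 per MMBtu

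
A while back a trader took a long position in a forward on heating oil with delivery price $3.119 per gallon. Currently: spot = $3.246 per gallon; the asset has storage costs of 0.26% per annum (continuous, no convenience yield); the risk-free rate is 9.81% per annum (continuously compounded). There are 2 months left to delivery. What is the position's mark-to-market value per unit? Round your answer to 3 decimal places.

Current fair forward for the remaining 2 months: F = S·e^((r + u)·T), (r + u) = 0.0981 + 0.0026 = 0.1007
F = 3.246 · e^(0.1007 × 2/12) = 3.246 × 1.016925 = 3.3009
Value of long forward = (F − K)·e^(−rT) = (3.3009 − 3.119) · e^(−0.0981·2/12)
= 0.1819 × 0.983783 = 0.179

$0.179 per gallon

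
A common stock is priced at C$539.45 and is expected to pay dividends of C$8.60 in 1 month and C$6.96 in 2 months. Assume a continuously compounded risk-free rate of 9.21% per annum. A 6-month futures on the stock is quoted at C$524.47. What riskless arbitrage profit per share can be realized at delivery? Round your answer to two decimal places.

C$24.29 per share

PV(dividends) I = 8.60·e^(−0.0921·1/12) + 6.96·e^(−0.0921·2/12) = 15.3882
Fair futures F* = (S − I)·e^(rT) = (539.45 − 15.3882)·e^0.046050 = 524.0618 × 1.047127 = 548.7593
Market C$524.47 < fair 548.7593: forward underpriced → reverse cash-and-carry (short the stock, invest proceeds at r, pay the dividends, go long the forward).
Profit at T = |F_mkt − F*| = |524.47 − 548.7593| = C$24.29 per share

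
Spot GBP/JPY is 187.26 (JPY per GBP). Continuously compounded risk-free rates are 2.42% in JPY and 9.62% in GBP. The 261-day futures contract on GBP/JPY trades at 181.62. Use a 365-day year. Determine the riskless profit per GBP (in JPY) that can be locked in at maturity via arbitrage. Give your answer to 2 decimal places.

3.76 per GBP (in JPY)

Fair futures: F* = S·e^(carry·T), with carry = (r_JPY − r_GBP) = 0.0242 − 0.0962 = -0.0720
F* = 187.26 · e^(-0.0720 × 261/365) = 187.26 · e^-0.051485 = 187.26 × 0.949818 = 177.8629
Market 181.62 > fair 177.8629: forward overpriced → cash-and-carry (buy spot, short the forward).
At maturity, profit = |F_mkt − F*| = |181.62 − 177.8629| = 3.76 per GBP (in JPY)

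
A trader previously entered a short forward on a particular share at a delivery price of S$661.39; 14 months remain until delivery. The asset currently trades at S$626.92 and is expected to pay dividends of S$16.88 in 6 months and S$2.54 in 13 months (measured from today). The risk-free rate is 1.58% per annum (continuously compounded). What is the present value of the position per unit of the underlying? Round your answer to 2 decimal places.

PV(remaining dividends) I = 16.88·e^(−0.0158·6/12) + 2.54·e^(−0.0158·13/12) = 19.2441
Current forward F = (S − I)·e^(rT) = (626.92 − 19.2441)·e^(0.0158·14/12) = 607.6759 × 1.018604 = 618.9811
Value (long) = (F − K)·e^(−rT) = (618.9811 − 661.39) × 0.981736 = -41.6343
Short position value = −(long value) = S$41.63

S$41.63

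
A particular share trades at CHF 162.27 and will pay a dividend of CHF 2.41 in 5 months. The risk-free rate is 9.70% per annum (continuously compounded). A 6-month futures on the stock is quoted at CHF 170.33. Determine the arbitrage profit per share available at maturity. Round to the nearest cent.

PV(dividends) I = 2.41·e^(−0.0970·5/12) = 2.3145
Fair futures F* = (S − I)·e^(rT) = (162.27 − 2.3145)·e^0.048500 = 159.9555 × 1.049695 = 167.9045
Market CHF 170.33 > fair 167.9045: forward overpriced → cash-and-carry (borrow at r, buy the stock and collect the dividends, short the forward).
Profit at T = |F_mkt − F*| = |170.33 − 167.9045| = CHF 2.43 per share

CHF 2.43 per share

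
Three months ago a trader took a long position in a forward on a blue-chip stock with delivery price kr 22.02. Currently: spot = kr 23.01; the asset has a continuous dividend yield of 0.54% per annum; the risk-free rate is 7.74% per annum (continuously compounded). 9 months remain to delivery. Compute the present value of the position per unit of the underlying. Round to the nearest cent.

kr 2.14

Current fair forward for the remaining 9 months: F = S·e^((r − q)·T), (r − q) = 0.0774 − 0.0054 = 0.0720
F = 23.01 · e^(0.0720 × 9/12) = 23.01 × 1.055485 = 24.2867
Value of long forward = (F − K)·e^(−rT) = (24.2867 − 22.02) · e^(−0.0774·9/12)
= 2.2667 × 0.943603 = 2.14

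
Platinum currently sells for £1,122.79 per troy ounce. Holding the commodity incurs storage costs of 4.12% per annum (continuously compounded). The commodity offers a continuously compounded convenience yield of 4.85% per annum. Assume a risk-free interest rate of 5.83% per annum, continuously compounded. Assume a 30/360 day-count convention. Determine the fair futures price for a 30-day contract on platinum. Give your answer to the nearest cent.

Net carry = r + u − y = 0.0583 + 0.0412 − 0.0485 = 0.0510
F = S·e^((r+u−y)T) = 1122.79 · e^(0.0510 × 30/360) = 1122.79 · e^0.00425000
= 1122.79 × 1.00425904 = £1,127.57 per troy ounce

£1,127.57 per troy ounce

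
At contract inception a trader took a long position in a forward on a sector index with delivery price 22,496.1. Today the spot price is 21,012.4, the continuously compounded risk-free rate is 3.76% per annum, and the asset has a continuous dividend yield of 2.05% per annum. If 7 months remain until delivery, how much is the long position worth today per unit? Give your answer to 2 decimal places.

-1245.43

Current fair forward for the remaining 7 months: F = S·e^((r − q)·T), (r − q) = 0.0376 − 0.0205 = 0.0171
F = 21012.4 · e^(0.0171 × 7/12) = 21012.4 × 1.01002492 = 21223.0476
Value of long forward = (F − K)·e^(−rT) = (21223.0476 − 22496.1) · e^(−0.0376·7/12)
= -1273.0524 × 0.97830545 = -1245.43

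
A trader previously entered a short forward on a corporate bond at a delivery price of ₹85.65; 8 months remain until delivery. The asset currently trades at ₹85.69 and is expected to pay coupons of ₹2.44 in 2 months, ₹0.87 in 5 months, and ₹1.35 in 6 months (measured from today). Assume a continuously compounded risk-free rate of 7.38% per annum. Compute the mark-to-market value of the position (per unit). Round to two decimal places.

₹0.40

PV(remaining coupons) I = 2.44·e^(−0.0738·2/12) + 0.87·e^(−0.0738·5/12) + 1.35·e^(−0.0738·6/12) = 4.5549
Current forward F = (S − I)·e^(rT) = (85.69 − 4.5549)·e^(0.0738·8/12) = 81.1351 × 1.050430 = 85.2267
Value (long) = (F − K)·e^(−rT) = (85.2267 − 85.65) × 0.951991 = -0.4030
Short position value = −(long value) = ₹0.40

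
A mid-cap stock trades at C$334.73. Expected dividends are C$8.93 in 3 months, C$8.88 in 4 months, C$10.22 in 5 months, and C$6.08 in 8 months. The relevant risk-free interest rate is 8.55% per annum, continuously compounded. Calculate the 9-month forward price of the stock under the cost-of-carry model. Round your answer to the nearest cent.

PV(dividends) I = 8.93·e^(−0.0855·3/12) + 8.88·e^(−0.0855·4/12) + 10.22·e^(−0.0855·5/12) + 6.08·e^(−0.0855·8/12)
I = 8.7411 + 8.6305 + 9.8623 + 5.7431 = 32.9770
F = (S − I)·e^(rT) = (334.73 − 32.9770) · e^(0.0855·9/12)
= 301.7530 · e^0.064125 = 301.7530 × 1.066226 = C$321.74

C$321.74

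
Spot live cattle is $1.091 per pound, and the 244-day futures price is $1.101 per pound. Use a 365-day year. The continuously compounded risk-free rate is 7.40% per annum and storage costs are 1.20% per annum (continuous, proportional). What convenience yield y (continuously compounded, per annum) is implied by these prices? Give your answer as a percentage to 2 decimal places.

7.24%

F = S·e^((r+u−y)T) ⇒ (r+u−y) = ln(F/S)/T
ln(1.101/1.091) = 0.009124; /T ⇒ 0.013649
y = r + u − ln(F/S)/T = 0.0740 + 0.0120 − 0.013649 = 0.072351
y = 7.24%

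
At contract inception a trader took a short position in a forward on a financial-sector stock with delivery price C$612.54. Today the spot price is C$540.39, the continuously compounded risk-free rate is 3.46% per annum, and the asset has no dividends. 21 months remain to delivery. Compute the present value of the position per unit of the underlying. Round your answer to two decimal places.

C$36.16

Current fair forward for the remaining 21 months: F = S·e^(r·T), r = 0.0346
F = 540.39 · e^(0.0346 × 21/12) = 540.39 × 1.062421 = 574.1217
Value of long forward = (F − K)·e^(−rT) = (574.1217 − 612.54) · e^(−0.0346·21/12)
= -38.4183 × 0.941247 = -36.16
Short position value = −(long value) = C$36.16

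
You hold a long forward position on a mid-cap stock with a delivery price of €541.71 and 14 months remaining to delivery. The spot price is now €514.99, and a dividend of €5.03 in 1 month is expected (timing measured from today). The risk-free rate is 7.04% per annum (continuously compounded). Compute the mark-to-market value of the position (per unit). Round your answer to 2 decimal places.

PV(remaining dividends) I = 5.03·e^(−0.0704·1/12) = 5.0006
Current forward F = (S − I)·e^(rT) = (514.99 − 5.0006)·e^(0.0704·14/12) = 509.9894 × 1.085601 = 553.6450
Value (long) = (F − K)·e^(−rT) = (553.6450 − 541.71) × 0.921149 = 10.9939
Value = €10.99

€10.99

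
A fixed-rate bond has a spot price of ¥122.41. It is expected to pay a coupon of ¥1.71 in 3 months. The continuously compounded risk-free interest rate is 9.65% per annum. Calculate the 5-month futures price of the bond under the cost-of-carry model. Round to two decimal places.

¥125.69

PV(coupons) I = 1.71·e^(−0.0965·3/12)
I = 1.6692
F = (S − I)·e^(rT) = (122.41 − 1.6692) · e^(0.0965·5/12)
= 120.7408 · e^0.040208 = 120.7408 × 1.041027 = ¥125.69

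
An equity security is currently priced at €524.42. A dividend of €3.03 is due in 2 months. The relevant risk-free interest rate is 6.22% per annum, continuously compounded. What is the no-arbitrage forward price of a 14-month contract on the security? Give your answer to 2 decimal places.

€560.67

PV(dividends) I = 3.03·e^(−0.0622·2/12)
I = 2.9988
F = (S − I)·e^(rT) = (524.42 − 2.9988) · e^(0.0622·14/12)
= 521.4212 · e^0.072567 = 521.4212 × 1.075265 = €560.67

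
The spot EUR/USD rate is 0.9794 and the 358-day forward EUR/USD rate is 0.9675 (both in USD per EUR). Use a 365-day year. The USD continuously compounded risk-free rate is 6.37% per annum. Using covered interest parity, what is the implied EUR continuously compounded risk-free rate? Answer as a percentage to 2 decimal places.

F = S·e^((r_USD − r_EUR)T) ⇒ r_EUR = r_USD − ln(F/S)/T
ln(0.9675/0.9794) = -0.012225; /(358/365) = -0.012464
r_EUR = 0.0637 + 0.012464 = 0.076164
r_EUR = 7.62%

7.62%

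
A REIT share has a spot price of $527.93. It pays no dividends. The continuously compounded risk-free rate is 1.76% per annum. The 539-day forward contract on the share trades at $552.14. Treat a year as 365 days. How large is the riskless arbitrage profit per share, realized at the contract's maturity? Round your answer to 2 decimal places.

Fair forward: F* = S·e^(carry·T), with carry = r = 0.0176
F* = 527.93 · e^(0.0176 × 539/365) = 527.93 · e^0.025990 = 527.93 × 1.026331 = $541.8309
Market $552.14 > fair $541.8309: forward overpriced → cash-and-carry (buy spot, short the forward).
At maturity, profit = |F_mkt − F*| = |552.14 − 541.8309| = $10.31 per share

$10.31 per share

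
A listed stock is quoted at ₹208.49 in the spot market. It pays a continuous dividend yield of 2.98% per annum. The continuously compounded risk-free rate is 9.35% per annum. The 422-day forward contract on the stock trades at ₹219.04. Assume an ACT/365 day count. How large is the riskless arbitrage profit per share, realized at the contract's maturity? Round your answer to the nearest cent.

Fair forward: F* = S·e^(carry·T), with carry = (r − q) = 0.0935 − 0.0298 = 0.0637
F* = 208.49 · e^(0.0637 × 422/365) = 208.49 · e^0.073648 = 208.49 × 1.076428 = ₹224.4245
Market ₹219.04 < fair ₹224.4245: forward underpriced → reverse cash-and-carry (short spot, go long the forward).
At maturity, profit = |F_mkt − F*| = |219.04 − 224.4245| = ₹5.38 per share

₹5.38 per share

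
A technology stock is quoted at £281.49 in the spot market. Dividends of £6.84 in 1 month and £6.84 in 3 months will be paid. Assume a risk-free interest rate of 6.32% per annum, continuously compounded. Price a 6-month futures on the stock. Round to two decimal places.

PV(dividends) I = 6.84·e^(−0.0632·1/12) + 6.84·e^(−0.0632·3/12)
I = 6.8041 + 6.7328 = 13.5369
F = (S − I)·e^(rT) = (281.49 − 13.5369) · e^(0.0632·6/12)
= 267.9531 · e^0.031600 = 267.9531 × 1.032105 = £276.56

£276.56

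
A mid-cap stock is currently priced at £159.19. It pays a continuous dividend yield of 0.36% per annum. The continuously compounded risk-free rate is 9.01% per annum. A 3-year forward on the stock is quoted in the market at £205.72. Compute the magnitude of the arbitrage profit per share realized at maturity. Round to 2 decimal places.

Fair forward: F* = S·e^(carry·T), with carry = (r − q) = 0.0901 − 0.0036 = 0.0865
F* = 159.19 · e^(0.0865 × 3) = 159.19 · e^0.259500 = 159.19 × 1.296282 = £206.3551
Market £205.72 < fair £206.3551: forward underpriced → reverse cash-and-carry (short spot, go long the forward).
At maturity, profit = |F_mkt − F*| = |205.72 − 206.3551| = £0.64 per share

£0.64 per share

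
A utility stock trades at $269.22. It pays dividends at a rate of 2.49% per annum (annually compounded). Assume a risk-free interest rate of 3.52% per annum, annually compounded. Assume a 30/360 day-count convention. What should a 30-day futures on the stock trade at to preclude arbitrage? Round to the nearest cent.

$269.44

F = S · (1+r)^T / (1+q)^T
= 269.22 × 1.002887 / 1.002052 = 269.22 × 1.000833
F = $269.44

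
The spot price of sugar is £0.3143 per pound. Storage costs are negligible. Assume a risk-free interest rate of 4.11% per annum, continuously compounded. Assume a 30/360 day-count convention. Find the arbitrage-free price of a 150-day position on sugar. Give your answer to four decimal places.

F = S·e^(rT) = 0.3143 · e^(0.0411 × 150/360) = 0.3143 · e^0.017125
= 0.3143 × 1.017272 = £0.3197 per pound

£0.3197 per pound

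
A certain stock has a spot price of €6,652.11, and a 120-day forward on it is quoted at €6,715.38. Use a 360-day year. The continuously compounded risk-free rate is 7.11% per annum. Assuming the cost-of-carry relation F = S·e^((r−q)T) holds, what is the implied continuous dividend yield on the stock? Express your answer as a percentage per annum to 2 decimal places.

From F = S·e^((r−q)T): (r − q) = ln(F/S)/T
ln(6715.38/6652.11) = ln(1.009511) = 0.009466
(r − q) = 0.009466 / (120/360) = 0.028398
q = r − ln(F/S)/T = 0.0711 − 0.028398 = 0.042702
q = 4.27%

4.27%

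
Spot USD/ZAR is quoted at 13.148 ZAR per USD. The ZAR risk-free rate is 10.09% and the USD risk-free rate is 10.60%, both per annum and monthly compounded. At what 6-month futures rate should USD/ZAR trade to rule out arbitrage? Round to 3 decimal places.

By covered interest parity, F = S · (1+r_ZAR/12)^(12T) / (1+r_USD/12)^(12T)
= 13.148 × 1.051522 / 1.054184 = 13.148 × 0.997475
F = 13.115 ZAR per USD

13.115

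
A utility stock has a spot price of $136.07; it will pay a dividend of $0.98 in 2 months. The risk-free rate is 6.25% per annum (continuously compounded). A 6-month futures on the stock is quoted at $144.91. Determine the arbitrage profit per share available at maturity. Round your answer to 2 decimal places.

$5.52 per share

PV(dividends) I = 0.98·e^(−0.0625·2/12) = 0.9698
Fair futures F* = (S − I)·e^(rT) = (136.07 − 0.9698)·e^0.031250 = 135.1002 × 1.031743 = 139.3887
Market $144.91 > fair 139.3887: forward overpriced → cash-and-carry (borrow at r, buy the stock and collect the dividends, short the forward).
Profit at T = |F_mkt − F*| = |144.91 − 139.3887| = $5.52 per share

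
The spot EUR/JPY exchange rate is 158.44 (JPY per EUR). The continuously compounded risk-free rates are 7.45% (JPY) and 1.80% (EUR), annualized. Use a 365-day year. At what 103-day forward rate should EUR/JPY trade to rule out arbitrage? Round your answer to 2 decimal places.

160.99

F = S·e^((r_JPY − r_EUR)T) = 158.44 · e^((0.0745 − 0.0180) × 103/365)
= 158.44 · e^0.015944 = 158.44 × 1.016072
F = 160.99 JPY per EUR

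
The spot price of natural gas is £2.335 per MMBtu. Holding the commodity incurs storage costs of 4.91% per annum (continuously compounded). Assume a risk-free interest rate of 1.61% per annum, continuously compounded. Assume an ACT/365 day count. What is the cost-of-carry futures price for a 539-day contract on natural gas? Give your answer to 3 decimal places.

Net carry = r + u − y = 0.0161 + 0.0491 − 0.0000 = 0.0652
F = S·e^((r+u−y)T) = 2.335 · e^(0.0652 × 539/365) = 2.335 · e^0.096282
= 2.335 × 1.101070 = £2.571 per MMBtu

£2.571 per MMBtu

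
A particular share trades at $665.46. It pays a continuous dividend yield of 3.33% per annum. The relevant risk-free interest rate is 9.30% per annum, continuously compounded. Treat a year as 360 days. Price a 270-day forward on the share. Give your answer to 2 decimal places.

F = S·e^((r − q)T) = 665.46 · e^((0.0930 − 0.0333) × 270/360)
= 665.46 · e^0.044775 = 665.46 × 1.045793
F = $695.93

$695.93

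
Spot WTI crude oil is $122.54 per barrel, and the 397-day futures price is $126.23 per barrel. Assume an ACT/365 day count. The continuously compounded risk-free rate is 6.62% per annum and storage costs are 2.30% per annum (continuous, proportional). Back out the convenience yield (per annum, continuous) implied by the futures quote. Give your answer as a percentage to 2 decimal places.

6.19%

F = S·e^((r+u−y)T) ⇒ (r+u−y) = ln(F/S)/T
ln(126.23/122.54) = 0.029668; /T ⇒ 0.027277
y = r + u − ln(F/S)/T = 0.0662 + 0.0230 − 0.027277 = 0.061923
y = 6.19%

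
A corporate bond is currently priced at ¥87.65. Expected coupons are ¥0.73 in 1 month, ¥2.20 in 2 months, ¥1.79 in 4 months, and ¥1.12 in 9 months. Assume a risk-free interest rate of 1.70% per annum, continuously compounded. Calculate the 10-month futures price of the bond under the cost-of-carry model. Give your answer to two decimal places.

¥83.01

PV(coupons) I = 0.73·e^(−0.0170·1/12) + 2.20·e^(−0.0170·2/12) + 1.79·e^(−0.0170·4/12) + 1.12·e^(−0.0170·9/12)
I = 0.7290 + 2.1938 + 1.7799 + 1.1058 = 5.8085
F = (S − I)·e^(rT) = (87.65 − 5.8085) · e^(0.0170·10/12)
= 81.8415 · e^0.014167 = 81.8415 × 1.014268 = ¥83.01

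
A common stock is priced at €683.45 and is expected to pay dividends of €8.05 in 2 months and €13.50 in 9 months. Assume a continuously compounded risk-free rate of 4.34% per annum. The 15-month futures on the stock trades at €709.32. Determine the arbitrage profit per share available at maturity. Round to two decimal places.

PV(dividends) I = 8.05·e^(−0.0434·2/12) + 13.50·e^(−0.0434·9/12) = 21.0596
Fair futures F* = (S − I)·e^(rT) = (683.45 − 21.0596)·e^0.054250 = 662.3904 × 1.055749 = 699.3180
Market €709.32 > fair 699.3180: forward overpriced → cash-and-carry (borrow at r, buy the stock and collect the dividends, short the forward).
Profit at T = |F_mkt − F*| = |709.32 − 699.3180| = €10.00 per share

€10.00 per share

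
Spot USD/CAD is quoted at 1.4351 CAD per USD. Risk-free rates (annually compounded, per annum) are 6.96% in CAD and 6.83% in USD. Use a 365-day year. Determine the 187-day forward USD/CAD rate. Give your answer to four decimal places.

By covered interest parity, F = S · (1+r_CAD)^T / (1+r_USD)^T
= 1.4351 × 1.035073 / 1.034428 = 1.4351 × 1.000624
F = 1.4360 CAD per USD

1.4360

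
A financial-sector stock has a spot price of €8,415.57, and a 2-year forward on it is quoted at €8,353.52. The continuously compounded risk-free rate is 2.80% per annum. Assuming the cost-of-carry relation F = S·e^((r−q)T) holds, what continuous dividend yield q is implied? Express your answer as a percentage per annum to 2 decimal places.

From F = S·e^((r−q)T): (r − q) = ln(F/S)/T
ln(8353.52/8415.57) = ln(0.992627) = -0.007400
(r − q) = -0.007400 / (2) = -0.003700
q = r − ln(F/S)/T = 0.0280 + 0.003700 = 0.031700
q = 3.17%

3.17%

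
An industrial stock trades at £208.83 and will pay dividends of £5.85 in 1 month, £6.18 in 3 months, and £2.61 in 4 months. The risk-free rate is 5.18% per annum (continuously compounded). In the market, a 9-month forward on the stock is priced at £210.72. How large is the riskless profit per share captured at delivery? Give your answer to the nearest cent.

PV(dividends) I = 5.85·e^(−0.0518·1/12) + 6.18·e^(−0.0518·3/12) + 2.61·e^(−0.0518·4/12) = 14.4906
Fair forward F* = (S − I)·e^(rT) = (208.83 − 14.4906)·e^0.038850 = 194.3394 × 1.039615 = 202.0382
Market £210.72 > fair 202.0382: forward overpriced → cash-and-carry (borrow at r, buy the stock and collect the dividends, short the forward).
Profit at T = |F_mkt − F*| = |210.72 − 202.0382| = £8.68 per share

£8.68 per share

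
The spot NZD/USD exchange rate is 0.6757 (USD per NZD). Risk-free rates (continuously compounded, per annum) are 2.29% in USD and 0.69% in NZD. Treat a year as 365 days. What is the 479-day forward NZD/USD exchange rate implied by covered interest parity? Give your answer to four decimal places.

0.6900

F = S·e^((r_USD − r_NZD)T) = 0.6757 · e^((0.0229 − 0.0069) × 479/365)
= 0.6757 · e^0.020997 = 0.6757 × 1.021219
F = 0.6900 USD per NZD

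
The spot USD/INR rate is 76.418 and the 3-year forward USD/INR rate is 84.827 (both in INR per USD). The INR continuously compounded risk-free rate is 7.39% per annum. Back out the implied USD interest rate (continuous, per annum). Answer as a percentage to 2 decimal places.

3.91%

F = S·e^((r_INR − r_USD)T) ⇒ r_USD = r_INR − ln(F/S)/T
ln(84.827/76.418) = 0.104396; /(3) = 0.034799
r_USD = 0.0739 − 0.034799 = 0.039101
r_USD = 3.91%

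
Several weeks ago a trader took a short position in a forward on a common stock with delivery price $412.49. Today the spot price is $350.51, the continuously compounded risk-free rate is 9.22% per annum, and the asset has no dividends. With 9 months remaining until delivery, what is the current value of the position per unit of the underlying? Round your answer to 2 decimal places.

$34.42

Current fair forward for the remaining 9 months: F = S·e^(r·T), r = 0.0922
F = 350.51 · e^(0.0922 × 9/12) = 350.51 × 1.071597 = 375.6055
Value of long forward = (F − K)·e^(−rT) = (375.6055 − 412.49) · e^(−0.0922·9/12)
= -36.8845 × 0.933187 = -34.42
Short position value = −(long value) = $34.42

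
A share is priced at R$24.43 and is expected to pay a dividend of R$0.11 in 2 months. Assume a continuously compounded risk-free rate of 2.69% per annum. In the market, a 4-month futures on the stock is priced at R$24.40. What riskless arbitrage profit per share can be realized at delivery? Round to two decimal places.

PV(dividends) I = 0.11·e^(−0.0269·2/12) = 0.1095
Fair futures F* = (S − I)·e^(rT) = (24.43 − 0.1095)·e^0.008967 = 24.3205 × 1.009007 = 24.5396
Market R$24.40 < fair 24.5396: forward underpriced → reverse cash-and-carry (short the stock, invest proceeds at r, pay the dividends, go long the forward).
Profit at T = |F_mkt − F*| = |24.40 − 24.5396| = R$0.14 per share

R$0.14 per share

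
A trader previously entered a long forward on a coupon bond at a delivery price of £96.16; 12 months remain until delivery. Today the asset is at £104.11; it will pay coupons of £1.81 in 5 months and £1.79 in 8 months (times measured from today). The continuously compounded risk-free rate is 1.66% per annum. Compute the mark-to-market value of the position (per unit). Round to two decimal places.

£5.97

PV(remaining coupons) I = 1.81·e^(−0.0166·5/12) + 1.79·e^(−0.0166·8/12) = 3.5678
Current forward F = (S − I)·e^(rT) = (104.11 − 3.5678)·e^(0.0166·12/12) = 100.5422 × 1.016739 = 102.2252
Value (long) = (F − K)·e^(−rT) = (102.2252 − 96.16) × 0.983537 = 5.9653
Value = £5.97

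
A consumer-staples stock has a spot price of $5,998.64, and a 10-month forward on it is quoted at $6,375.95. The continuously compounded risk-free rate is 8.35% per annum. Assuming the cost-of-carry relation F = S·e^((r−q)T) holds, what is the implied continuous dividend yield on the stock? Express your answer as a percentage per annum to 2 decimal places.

From F = S·e^((r−q)T): (r − q) = ln(F/S)/T
ln(6375.95/5998.64) = ln(1.062899) = 0.061000
(r − q) = 0.061000 / (10/12) = 0.073200
q = r − ln(F/S)/T = 0.0835 − 0.073200 = 0.010300
q = 1.03%

1.03%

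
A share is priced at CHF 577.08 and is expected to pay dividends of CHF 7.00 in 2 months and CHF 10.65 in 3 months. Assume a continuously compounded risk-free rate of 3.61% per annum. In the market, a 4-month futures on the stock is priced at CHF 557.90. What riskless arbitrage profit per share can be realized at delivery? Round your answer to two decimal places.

PV(dividends) I = 7.00·e^(−0.0361·2/12) + 10.65·e^(−0.0361·3/12) = 17.5123
Fair futures F* = (S − I)·e^(rT) = (577.08 − 17.5123)·e^0.012033 = 559.5677 × 1.012106 = 566.3418
Market CHF 557.90 < fair 566.3418: forward underpriced → reverse cash-and-carry (short the stock, invest proceeds at r, pay the dividends, go long the forward).
Profit at T = |F_mkt − F*| = |557.90 − 566.3418| = CHF 8.44 per share

CHF 8.44 per share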